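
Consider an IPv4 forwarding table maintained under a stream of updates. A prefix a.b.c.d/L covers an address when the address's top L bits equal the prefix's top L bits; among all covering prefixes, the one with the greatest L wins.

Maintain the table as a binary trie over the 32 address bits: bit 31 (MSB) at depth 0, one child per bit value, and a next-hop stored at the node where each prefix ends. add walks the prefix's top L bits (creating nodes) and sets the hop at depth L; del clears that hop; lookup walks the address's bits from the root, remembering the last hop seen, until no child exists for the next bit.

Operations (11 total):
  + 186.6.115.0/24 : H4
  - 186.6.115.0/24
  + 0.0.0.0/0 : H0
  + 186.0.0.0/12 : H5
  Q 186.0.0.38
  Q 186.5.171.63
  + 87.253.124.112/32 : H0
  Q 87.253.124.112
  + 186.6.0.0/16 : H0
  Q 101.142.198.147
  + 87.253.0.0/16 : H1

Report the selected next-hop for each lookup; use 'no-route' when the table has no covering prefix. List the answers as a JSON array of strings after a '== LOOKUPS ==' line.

Trace:
  + 186.6.115.0/24 (H4) depth=24
  - 186.6.115.0/24 clear@24
  + 0.0.0.0/0 (H0) depth=0
  + 186.0.0.0/12 (H5) depth=12
  Q 186.0.0.38: descend 1011101000000 ; hops seen [H0,H5] ; pick H5
  Q 186.5.171.63: descend 10111010000001 ; hops seen [H0,H5] ; pick H5
  + 87.253.124.112/32 (H0) depth=32
  Q 87.253.124.112: descend 01010111111111010111110001110000 ; hops seen [H0,H0] ; pick H0
  + 186.6.0.0/16 (H0) depth=16
  Q 101.142.198.147: descend 01 ; hops seen [H0] ; pick H0
  + 87.253.0.0/16 (H1) depth=16

== LOOKUPS ==
["H5","H5","H0","H0"]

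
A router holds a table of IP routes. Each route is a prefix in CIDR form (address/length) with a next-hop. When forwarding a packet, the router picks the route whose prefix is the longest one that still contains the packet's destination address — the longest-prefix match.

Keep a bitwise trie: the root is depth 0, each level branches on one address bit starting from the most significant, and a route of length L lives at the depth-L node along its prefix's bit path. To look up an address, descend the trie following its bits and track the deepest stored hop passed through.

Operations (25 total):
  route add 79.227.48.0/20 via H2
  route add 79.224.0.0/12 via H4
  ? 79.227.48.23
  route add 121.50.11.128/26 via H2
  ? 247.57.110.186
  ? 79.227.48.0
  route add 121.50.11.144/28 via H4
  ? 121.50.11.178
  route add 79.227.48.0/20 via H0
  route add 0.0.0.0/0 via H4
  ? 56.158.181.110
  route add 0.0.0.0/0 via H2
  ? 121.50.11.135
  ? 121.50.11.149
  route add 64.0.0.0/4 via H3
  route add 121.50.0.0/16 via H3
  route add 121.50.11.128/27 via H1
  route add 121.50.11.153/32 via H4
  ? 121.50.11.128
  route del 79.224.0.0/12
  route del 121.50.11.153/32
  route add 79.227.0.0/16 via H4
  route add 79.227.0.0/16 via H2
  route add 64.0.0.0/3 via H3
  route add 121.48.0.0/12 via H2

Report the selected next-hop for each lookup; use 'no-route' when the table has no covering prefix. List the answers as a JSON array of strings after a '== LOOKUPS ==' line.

Apply in order:
  add 79.227.48.0/20 -> H2 at depth 20
  add 79.224.0.0/12 -> H4 at depth 12
  Q 79.227.48.23: descend 01001111111000110011 ; hops seen [H4,H2] ; pick H2
  add 121.50.11.128/26 -> H2 at depth 26
  Q 247.57.110.186: descend ε ; hops seen [∅] ; pick no-route
  Q 79.227.48.0: descend 01001111111000110011 ; hops seen [H4,H2] ; pick H2
  add 121.50.11.144/28 -> H4 at depth 28
  Q 121.50.11.178: descend 01111001001100100000101110 ; hops seen [H2] ; pick H2
  add 79.227.48.0/20 -> H0 at depth 20
  add 0.0.0.0/0 -> H4 at depth 0
  Q 56.158.181.110: descend 0 ; hops seen [H4] ; pick H4
  add 0.0.0.0/0 -> H2 at depth 0
  Q 121.50.11.135: descend 011110010011001000001011100 ; hops seen [H2,H2] ; pick H2
  Q 121.50.11.149: descend 0111100100110010000010111001 ; hops seen [H2,H2,H4] ; pick H4
  add 64.0.0.0/4 -> H3 at depth 4
  add 121.50.0.0/16 -> H3 at depth 16
  add 121.50.11.128/27 -> H1 at depth 27
  add 121.50.11.153/32 -> H4 at depth 32
  Q 121.50.11.128: descend 011110010011001000001011100 ; hops seen [H2,H3,H2,H1] ; pick H1
  - 79.224.0.0/12 clear@12
  - 121.50.11.153/32 clear@32
  add 79.227.0.0/16 -> H4 at depth 16
  add 79.227.0.0/16 -> H2 at depth 16
  add 64.0.0.0/3 -> H3 at depth 3
  add 121.48.0.0/12 -> H2 at depth 12

== LOOKUPS ==
["H2","no-route","H2","H2","H4","H2","H4","H1"]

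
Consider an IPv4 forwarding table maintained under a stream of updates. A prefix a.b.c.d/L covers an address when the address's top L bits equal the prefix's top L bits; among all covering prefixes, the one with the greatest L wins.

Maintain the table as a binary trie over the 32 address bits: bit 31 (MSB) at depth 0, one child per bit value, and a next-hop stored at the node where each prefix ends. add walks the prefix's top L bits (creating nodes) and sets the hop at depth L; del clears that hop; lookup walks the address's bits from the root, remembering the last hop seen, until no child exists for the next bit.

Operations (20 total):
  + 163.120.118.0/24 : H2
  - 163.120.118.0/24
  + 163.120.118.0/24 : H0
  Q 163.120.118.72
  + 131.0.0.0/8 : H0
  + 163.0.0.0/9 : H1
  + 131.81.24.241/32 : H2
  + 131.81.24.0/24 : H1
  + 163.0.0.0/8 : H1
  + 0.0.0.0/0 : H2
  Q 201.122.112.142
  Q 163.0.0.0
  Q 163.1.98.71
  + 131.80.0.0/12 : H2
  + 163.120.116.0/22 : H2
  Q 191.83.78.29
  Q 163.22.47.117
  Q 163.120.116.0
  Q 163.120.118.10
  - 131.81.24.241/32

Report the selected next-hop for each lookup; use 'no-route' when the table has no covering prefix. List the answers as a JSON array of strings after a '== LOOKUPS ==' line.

Trace:
  add 163.120.118.0/24 -> H2 at depth 24
  - 163.120.118.0/24 clear@24
  add 163.120.118.0/24 -> H0 at depth 24
  Q 163.120.118.72: descend 101000110111100001110110 ; hops seen [H0] ; pick H0
  add 131.0.0.0/8 -> H0 at depth 8
  add 163.0.0.0/9 -> H1 at depth 9
  add 131.81.24.241/32 -> H2 at depth 32
  add 131.81.24.0/24 -> H1 at depth 24
  add 163.0.0.0/8 -> H1 at depth 8
  add 0.0.0.0/0 -> H2 at depth 0
  Q 201.122.112.142: descend 1 ; hops seen [H2] ; pick H2
  Q 163.0.0.0: descend 101000110 ; hops seen [H2,H1,H1] ; pick H1
  Q 163.1.98.71: descend 101000110 ; hops seen [H2,H1,H1] ; pick H1
  add 131.80.0.0/12 -> H2 at depth 12
  add 163.120.116.0/22 -> H2 at depth 22
  Q 191.83.78.29: descend 101 ; hops seen [H2] ; pick H2
  Q 163.22.47.117: descend 101000110 ; hops seen [H2,H1,H1] ; pick H1
  Q 163.120.116.0: descend 1010001101111000011101 ; hops seen [H2,H1,H1,H2] ; pick H2
  Q 163.120.118.10: descend 101000110111100001110110 ; hops seen [H2,H1,H1,H2,H0] ; pick H0
  - 131.81.24.241/32 clear@32

== LOOKUPS ==
["H0","H2","H1","H1","H2","H1","H2","H0"]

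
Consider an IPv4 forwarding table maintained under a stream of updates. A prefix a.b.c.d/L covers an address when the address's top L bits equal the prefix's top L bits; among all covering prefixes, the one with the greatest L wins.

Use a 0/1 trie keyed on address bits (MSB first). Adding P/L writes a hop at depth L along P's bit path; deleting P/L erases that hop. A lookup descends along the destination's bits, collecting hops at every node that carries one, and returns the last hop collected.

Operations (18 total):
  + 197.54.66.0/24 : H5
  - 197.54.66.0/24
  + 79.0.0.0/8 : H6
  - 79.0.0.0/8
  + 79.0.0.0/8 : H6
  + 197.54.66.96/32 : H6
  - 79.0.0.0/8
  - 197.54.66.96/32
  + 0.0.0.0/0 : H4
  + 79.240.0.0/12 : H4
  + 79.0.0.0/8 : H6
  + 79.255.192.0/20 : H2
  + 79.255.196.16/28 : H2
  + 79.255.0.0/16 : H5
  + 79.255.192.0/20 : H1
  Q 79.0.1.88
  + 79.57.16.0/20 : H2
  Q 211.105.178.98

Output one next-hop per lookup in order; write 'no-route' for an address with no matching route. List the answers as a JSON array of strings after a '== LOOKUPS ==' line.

Process each operation:
  add 197.54.66.0/24 -> H5 at depth 24
  - 197.54.66.0/24 clear@24
  add 79.0.0.0/8 -> H6 at depth 8
  - 79.0.0.0/8 clear@8
  add 79.0.0.0/8 -> H6 at depth 8
  add 197.54.66.96/32 -> H6 at depth 32
  - 79.0.0.0/8 clear@8
  - 197.54.66.96/32 clear@32
  add 0.0.0.0/0 -> H4 at depth 0
  add 79.240.0.0/12 -> H4 at depth 12
  add 79.0.0.0/8 -> H6 at depth 8
  add 79.255.192.0/20 -> H2 at depth 20
  add 79.255.196.16/28 -> H2 at depth 28
  add 79.255.0.0/16 -> H5 at depth 16
  add 79.255.192.0/20 -> H1 at depth 20
  lookup 79.0.1.88: bits 01001111 walk d0:H4→d1:-→d2:-→d3:-→d4:-→d5:-→d6:-→d7:-→d8:H6 -> H6
  add 79.57.16.0/20 -> H2 at depth 20
  lookup 211.105.178.98: bits 110 walk d0:H4→d1:-→d2:-→d3:- -> H4

== LOOKUPS ==
["H6","H4"]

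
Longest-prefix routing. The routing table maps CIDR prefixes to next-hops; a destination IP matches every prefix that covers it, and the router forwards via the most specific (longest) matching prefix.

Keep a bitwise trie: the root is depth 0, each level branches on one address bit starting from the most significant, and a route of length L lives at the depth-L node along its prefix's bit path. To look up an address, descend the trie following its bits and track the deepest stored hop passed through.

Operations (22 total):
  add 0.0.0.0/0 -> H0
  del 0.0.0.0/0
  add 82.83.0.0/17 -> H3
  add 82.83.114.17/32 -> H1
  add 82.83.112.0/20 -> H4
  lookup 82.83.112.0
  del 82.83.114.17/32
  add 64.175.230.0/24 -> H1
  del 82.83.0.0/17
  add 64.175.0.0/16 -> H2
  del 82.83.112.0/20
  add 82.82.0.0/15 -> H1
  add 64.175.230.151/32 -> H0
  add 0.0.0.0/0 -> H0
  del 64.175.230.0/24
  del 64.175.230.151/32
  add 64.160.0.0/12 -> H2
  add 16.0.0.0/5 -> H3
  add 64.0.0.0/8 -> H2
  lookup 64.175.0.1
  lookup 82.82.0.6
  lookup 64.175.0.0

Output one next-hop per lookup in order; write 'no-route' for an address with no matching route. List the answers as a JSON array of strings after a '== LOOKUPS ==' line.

Apply in order:
  + 0.0.0.0/0 (H0) depth=0
  - 0.0.0.0/0 clear@0
  + 82.83.0.0/17 (H3) depth=17
  + 82.83.114.17/32 (H1) depth=32
  + 82.83.112.0/20 (H4) depth=20
  Q 82.83.112.0: descend 0101001001010011011100 ; hops seen [H3,H4] ; pick H4
  - 82.83.114.17/32 clear@32
  + 64.175.230.0/24 (H1) depth=24
  - 82.83.0.0/17 clear@17
  + 64.175.0.0/16 (H2) depth=16
  - 82.83.112.0/20 clear@20
  + 82.82.0.0/15 (H1) depth=15
  + 64.175.230.151/32 (H0) depth=32
  + 0.0.0.0/0 (H0) depth=0
  - 64.175.230.0/24 clear@24
  - 64.175.230.151/32 clear@32
  + 64.160.0.0/12 (H2) depth=12
  + 16.0.0.0/5 (H3) depth=5
  + 64.0.0.0/8 (H2) depth=8
  Q 64.175.0.1: descend 0100000010101111 ; hops seen [H0,H2,H2,H2] ; pick H2
  Q 82.82.0.6: descend 010100100101001 ; hops seen [H0,H1] ; pick H1
  Q 64.175.0.0: descend 0100000010101111 ; hops seen [H0,H2,H2,H2] ; pick H2

== LOOKUPS ==
["H4","H2","H1","H2"]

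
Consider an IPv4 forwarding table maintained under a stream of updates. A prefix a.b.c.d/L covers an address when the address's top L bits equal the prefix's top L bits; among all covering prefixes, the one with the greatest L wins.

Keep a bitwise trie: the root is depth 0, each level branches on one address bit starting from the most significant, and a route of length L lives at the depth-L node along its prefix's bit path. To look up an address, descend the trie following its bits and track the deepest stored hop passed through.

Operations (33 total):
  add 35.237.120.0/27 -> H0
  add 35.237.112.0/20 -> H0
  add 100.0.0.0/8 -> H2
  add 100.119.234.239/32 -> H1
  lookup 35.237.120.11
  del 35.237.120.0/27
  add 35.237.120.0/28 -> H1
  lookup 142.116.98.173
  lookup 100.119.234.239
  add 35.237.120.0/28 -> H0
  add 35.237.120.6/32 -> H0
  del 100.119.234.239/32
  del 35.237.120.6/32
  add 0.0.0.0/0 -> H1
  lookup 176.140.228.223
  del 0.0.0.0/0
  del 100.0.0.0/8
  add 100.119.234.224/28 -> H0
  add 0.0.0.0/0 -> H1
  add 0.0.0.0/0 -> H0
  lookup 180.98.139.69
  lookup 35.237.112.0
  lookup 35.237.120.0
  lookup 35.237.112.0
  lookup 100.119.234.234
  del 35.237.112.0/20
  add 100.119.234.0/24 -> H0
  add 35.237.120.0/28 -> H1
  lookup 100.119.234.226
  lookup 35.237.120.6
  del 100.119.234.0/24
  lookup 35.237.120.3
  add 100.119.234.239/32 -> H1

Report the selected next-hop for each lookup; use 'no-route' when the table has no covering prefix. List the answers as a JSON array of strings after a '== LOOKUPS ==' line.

Trace:
  add 35.237.120.0/27 -> H0 at depth 27
  add 35.237.112.0/20 -> H0 at depth 20
  add 100.0.0.0/8 -> H2 at depth 8
  add 100.119.234.239/32 -> H1 at depth 32
  Q 35.237.120.11: descend 001000111110110101111000000 ; hops seen [H0,H0] ; pick H0
  - 35.237.120.0/27 clear@27
  add 35.237.120.0/28 -> H1 at depth 28
  Q 142.116.98.173: descend ε ; hops seen [∅] ; pick no-route
  Q 100.119.234.239: descend 01100100011101111110101011101111 ; hops seen [H2,H1] ; pick H1
  add 35.237.120.0/28 -> H0 at depth 28
  add 35.237.120.6/32 -> H0 at depth 32
  - 100.119.234.239/32 clear@32
  - 35.237.120.6/32 clear@32
  add 0.0.0.0/0 -> H1 at depth 0
  Q 176.140.228.223: descend ε ; hops seen [H1] ; pick H1
  - 0.0.0.0/0 clear@0
  - 100.0.0.0/8 clear@8
  add 100.119.234.224/28 -> H0 at depth 28
  add 0.0.0.0/0 -> H1 at depth 0
  add 0.0.0.0/0 -> H0 at depth 0
  Q 180.98.139.69: descend ε ; hops seen [H0] ; pick H0
  Q 35.237.112.0: descend 00100011111011010111 ; hops seen [H0,H0] ; pick H0
  Q 35.237.120.0: descend 00100011111011010111100000000 ; hops seen [H0,H0,H0] ; pick H0
  Q 35.237.112.0: descend 00100011111011010111 ; hops seen [H0,H0] ; pick H0
  Q 100.119.234.234: descend 01100100011101111110101011101 ; hops seen [H0,H0] ; pick H0
  - 35.237.112.0/20 clear@20
  add 100.119.234.0/24 -> H0 at depth 24
  add 35.237.120.0/28 -> H1 at depth 28
  Q 100.119.234.226: descend 0110010001110111111010101110 ; hops seen [H0,H0,H0] ; pick H0
  Q 35.237.120.6: descend 00100011111011010111100000000110 ; hops seen [H0,H1] ; pick H1
  - 100.119.234.0/24 clear@24
  Q 35.237.120.3: descend 00100011111011010111100000000 ; hops seen [H0,H1] ; pick H1
  add 100.119.234.239/32 -> H1 at depth 32

== LOOKUPS ==
["H0","no-route","H1","H1","H0","H0","H0","H0","H0","H0","H1","H1"]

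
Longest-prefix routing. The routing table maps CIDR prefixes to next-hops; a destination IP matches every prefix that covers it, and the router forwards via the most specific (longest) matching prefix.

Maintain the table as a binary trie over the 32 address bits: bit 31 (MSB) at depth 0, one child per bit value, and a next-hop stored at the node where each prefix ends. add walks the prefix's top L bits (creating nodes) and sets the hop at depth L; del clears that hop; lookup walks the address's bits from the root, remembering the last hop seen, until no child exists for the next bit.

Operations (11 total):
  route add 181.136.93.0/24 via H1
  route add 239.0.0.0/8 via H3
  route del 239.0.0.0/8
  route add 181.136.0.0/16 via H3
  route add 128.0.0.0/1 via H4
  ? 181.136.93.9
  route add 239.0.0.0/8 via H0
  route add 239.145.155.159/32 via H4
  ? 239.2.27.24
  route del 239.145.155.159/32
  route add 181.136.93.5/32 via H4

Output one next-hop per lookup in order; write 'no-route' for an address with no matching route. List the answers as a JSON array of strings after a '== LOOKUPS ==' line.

Process each operation:
  add 181.136.93.0/24 -> H1 at depth 24
  add 239.0.0.0/8 -> H3 at depth 8
  del 239.0.0.0/8 (clear depth 8)
  add 181.136.0.0/16 -> H3 at depth 16
  add 128.0.0.0/1 -> H4 at depth 1
  lookup 181.136.93.9: bits 101101011000100001011101 walk d0:-→d1:H4→d2:-→d3:-→d4:-→d5:-→d6:-→d7:-→d8:-→d9:-→d10:-→d11:-→d12:-→d13:-→d14:-→d15:-→d16:H3→d17:-→d18:-→d19:-→d20:-→d21:-→d22:-→d23:-→d24:H1 -> H1
  add 239.0.0.0/8 -> H0 at depth 8
  add 239.145.155.159/32 -> H4 at depth 32
  lookup 239.2.27.24: bits 11101111 walk d0:-→d1:H4→d2:-→d3:-→d4:-→d5:-→d6:-→d7:-→d8:H0 -> H0
  del 239.145.155.159/32 (clear depth 32)
  add 181.136.93.5/32 -> H4 at depth 32

== LOOKUPS ==
["H1","H0"]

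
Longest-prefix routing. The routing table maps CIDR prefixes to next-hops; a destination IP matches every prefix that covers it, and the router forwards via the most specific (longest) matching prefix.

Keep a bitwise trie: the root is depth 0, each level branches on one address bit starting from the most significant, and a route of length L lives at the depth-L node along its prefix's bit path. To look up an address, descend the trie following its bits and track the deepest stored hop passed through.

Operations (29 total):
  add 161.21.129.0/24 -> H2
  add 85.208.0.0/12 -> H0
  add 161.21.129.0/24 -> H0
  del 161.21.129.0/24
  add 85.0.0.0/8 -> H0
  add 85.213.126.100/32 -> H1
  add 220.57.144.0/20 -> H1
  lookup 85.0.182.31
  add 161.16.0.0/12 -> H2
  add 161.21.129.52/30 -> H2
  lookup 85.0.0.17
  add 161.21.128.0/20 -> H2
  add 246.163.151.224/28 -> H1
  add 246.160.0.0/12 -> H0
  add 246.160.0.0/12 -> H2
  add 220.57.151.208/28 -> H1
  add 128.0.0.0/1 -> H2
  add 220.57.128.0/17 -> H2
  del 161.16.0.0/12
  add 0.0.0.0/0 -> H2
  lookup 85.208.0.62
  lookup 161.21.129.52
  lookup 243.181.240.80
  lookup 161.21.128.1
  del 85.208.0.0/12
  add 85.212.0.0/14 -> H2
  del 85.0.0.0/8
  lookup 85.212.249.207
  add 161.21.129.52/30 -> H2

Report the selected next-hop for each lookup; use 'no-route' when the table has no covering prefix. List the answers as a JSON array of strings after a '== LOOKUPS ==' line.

Trace:
  + 161.21.129.0/24 (H2) depth=24
  + 85.208.0.0/12 (H0) depth=12
  + 161.21.129.0/24 (H0) depth=24
  - 161.21.129.0/24 clear@24
  + 85.0.0.0/8 (H0) depth=8
  + 85.213.126.100/32 (H1) depth=32
  + 220.57.144.0/20 (H1) depth=20
  ? 85.0.182.31  path d0:-→d1:-→d2:-→d3:-→d4:-→d5:-→d6:-→d7:-→d8:H0  best=H0
  + 161.16.0.0/12 (H2) depth=12
  + 161.21.129.52/30 (H2) depth=30
  ? 85.0.0.17  path d0:-→d1:-→d2:-→d3:-→d4:-→d5:-→d6:-→d7:-→d8:H0  best=H0
  + 161.21.128.0/20 (H2) depth=20
  + 246.163.151.224/28 (H1) depth=28
  + 246.160.0.0/12 (H0) depth=12
  + 246.160.0.0/12 (H2) depth=12
  + 220.57.151.208/28 (H1) depth=28
  + 128.0.0.0/1 (H2) depth=1
  + 220.57.128.0/17 (H2) depth=17
  - 161.16.0.0/12 clear@12
  + 0.0.0.0/0 (H2) depth=0
  ? 85.208.0.62  path d0:H2→d1:-→d2:-→d3:-→d4:-→d5:-→d6:-→d7:-→d8:H0→d9:-→d10:-→d11:-→d12:H0→d13:-  best=H0
  ? 161.21.129.52  path d0:H2→d1:H2→d2:-→d3:-→d4:-→d5:-→d6:-→d7:-→d8:-→d9:-→d10:-→d11:-→d12:-→d13:-→d14:-→d15:-→d16:-→d17:-→d18:-→d19:-→d20:H2→d21:-→d22:-→d23:-→d24:-→d25:-→d26:-→d27:-→d28:-→d29:-→d30:H2  best=H2
  ? 243.181.240.80  path d0:H2→d1:H2→d2:-→d3:-→d4:-→d5:-  best=H2
  ? 161.21.128.1  path d0:H2→d1:H2→d2:-→d3:-→d4:-→d5:-→d6:-→d7:-→d8:-→d9:-→d10:-→d11:-→d12:-→d13:-→d14:-→d15:-→d16:-→d17:-→d18:-→d19:-→d20:H2→d21:-→d22:-→d23:-  best=H2
  - 85.208.0.0/12 clear@12
  + 85.212.0.0/14 (H2) depth=14
  - 85.0.0.0/8 clear@8
  ? 85.212.249.207  path d0:H2→d1:-→d2:-→d3:-→d4:-→d5:-→d6:-→d7:-→d8:-→d9:-→d10:-→d11:-→d12:-→d13:-→d14:H2→d15:-  best=H2
  + 161.21.129.52/30 (H2) depth=30

== LOOKUPS ==
["H0","H0","H0","H2","H2","H2","H2"]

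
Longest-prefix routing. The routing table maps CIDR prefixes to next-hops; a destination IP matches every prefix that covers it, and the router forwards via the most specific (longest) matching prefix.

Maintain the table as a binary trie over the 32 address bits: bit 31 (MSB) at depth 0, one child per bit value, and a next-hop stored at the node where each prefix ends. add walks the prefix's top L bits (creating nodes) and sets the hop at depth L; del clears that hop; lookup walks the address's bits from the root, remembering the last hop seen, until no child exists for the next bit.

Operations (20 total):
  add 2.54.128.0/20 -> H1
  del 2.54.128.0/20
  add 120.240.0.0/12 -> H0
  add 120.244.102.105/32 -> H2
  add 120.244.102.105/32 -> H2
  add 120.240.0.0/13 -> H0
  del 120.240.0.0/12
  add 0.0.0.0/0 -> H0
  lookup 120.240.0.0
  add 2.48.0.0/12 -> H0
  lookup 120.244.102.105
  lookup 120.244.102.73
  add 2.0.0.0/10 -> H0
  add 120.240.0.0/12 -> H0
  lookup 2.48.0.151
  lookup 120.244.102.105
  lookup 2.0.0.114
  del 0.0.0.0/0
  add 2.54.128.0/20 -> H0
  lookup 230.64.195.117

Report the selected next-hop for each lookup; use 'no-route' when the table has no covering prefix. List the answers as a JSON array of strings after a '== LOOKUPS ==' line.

Apply in order:
  add 2.54.128.0/20 -> H1 at depth 20
  - 2.54.128.0/20 clear@20
  add 120.240.0.0/12 -> H0 at depth 12
  add 120.244.102.105/32 -> H2 at depth 32
  add 120.244.102.105/32 -> H2 at depth 32
  add 120.240.0.0/13 -> H0 at depth 13
  - 120.240.0.0/12 clear@12
  add 0.0.0.0/0 -> H0 at depth 0
  lookup 120.240.0.0: bits 0111100011110 walk d0:H0→d1:-→d2:-→d3:-→d4:-→d5:-→d6:-→d7:-→d8:-→d9:-→d10:-→d11:-→d12:-→d13:H0 -> H0
  add 2.48.0.0/12 -> H0 at depth 12
  lookup 120.244.102.105: bits 01111000111101000110011001101001 walk d0:H0→d1:-→d2:-→d3:-→d4:-→d5:-→d6:-→d7:-→d8:-→d9:-→d10:-→d11:-→d12:-→d13:H0→d14:-→d15:-→d16:-→d17:-→d18:-→d19:-→d20:-→d21:-→d22:-→d23:-→d24:-→d25:-→d26:-→d27:-→d28:-→d29:-→d30:-→d31:-→d32:H2 -> H2
  lookup 120.244.102.73: bits 01111000111101000110011001 walk d0:H0→d1:-→d2:-→d3:-→d4:-→d5:-→d6:-→d7:-→d8:-→d9:-→d10:-→d11:-→d12:-→d13:H0→d14:-→d15:-→d16:-→d17:-→d18:-→d19:-→d20:-→d21:-→d22:-→d23:-→d24:-→d25:-→d26:- -> H0
  add 2.0.0.0/10 -> H0 at depth 10
  add 120.240.0.0/12 -> H0 at depth 12
  lookup 2.48.0.151: bits 0000001000110 walk d0:H0→d1:-→d2:-→d3:-→d4:-→d5:-→d6:-→d7:-→d8:-→d9:-→d10:H0→d11:-→d12:H0→d13:- -> H0
  lookup 120.244.102.105: bits 01111000111101000110011001101001 walk d0:H0→d1:-→d2:-→d3:-→d4:-→d5:-→d6:-→d7:-→d8:-→d9:-→d10:-→d11:-→d12:H0→d13:H0→d14:-→d15:-→d16:-→d17:-→d18:-→d19:-→d20:-→d21:-→d22:-→d23:-→d24:-→d25:-→d26:-→d27:-→d28:-→d29:-→d30:-→d31:-→d32:H2 -> H2
  lookup 2.0.0.114: bits 0000001000 walk d0:H0→d1:-→d2:-→d3:-→d4:-→d5:-→d6:-→d7:-→d8:-→d9:-→d10:H0 -> H0
  - 0.0.0.0/0 clear@0
  add 2.54.128.0/20 -> H0 at depth 20
  lookup 230.64.195.117: bits ε walk d0:- -> no-route

== LOOKUPS ==
["H0","H2","H0","H0","H2","H0","no-route"]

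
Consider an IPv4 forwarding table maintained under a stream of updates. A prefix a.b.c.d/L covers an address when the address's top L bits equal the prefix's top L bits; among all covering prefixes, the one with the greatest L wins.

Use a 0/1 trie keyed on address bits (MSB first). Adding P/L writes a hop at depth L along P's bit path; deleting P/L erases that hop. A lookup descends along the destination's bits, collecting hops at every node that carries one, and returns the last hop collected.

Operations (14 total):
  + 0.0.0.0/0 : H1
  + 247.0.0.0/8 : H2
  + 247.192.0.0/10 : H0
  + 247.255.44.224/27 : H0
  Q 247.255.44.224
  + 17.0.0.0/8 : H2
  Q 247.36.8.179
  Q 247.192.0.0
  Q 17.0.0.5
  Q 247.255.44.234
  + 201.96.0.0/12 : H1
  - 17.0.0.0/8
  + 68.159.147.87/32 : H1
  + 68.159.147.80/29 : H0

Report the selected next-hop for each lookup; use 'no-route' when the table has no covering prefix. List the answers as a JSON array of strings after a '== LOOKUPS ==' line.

Apply in order:
  + 0.0.0.0/0 (H1) depth=0
  + 247.0.0.0/8 (H2) depth=8
  + 247.192.0.0/10 (H0) depth=10
  + 247.255.44.224/27 (H0) depth=27
  lookup 247.255.44.224: bits 111101111111111100101100111 walk d0:H1→d1:-→d2:-→d3:-→d4:-→d5:-→d6:-→d7:-→d8:H2→d9:-→d10:H0→d11:-→d12:-→d13:-→d14:-→d15:-→d16:-→d17:-→d18:-→d19:-→d20:-→d21:-→d22:-→d23:-→d24:-→d25:-→d26:-→d27:H0 -> H0
  + 17.0.0.0/8 (H2) depth=8
  lookup 247.36.8.179: bits 11110111 walk d0:H1→d1:-→d2:-→d3:-→d4:-→d5:-→d6:-→d7:-→d8:H2 -> H2
  lookup 247.192.0.0: bits 1111011111 walk d0:H1→d1:-→d2:-→d3:-→d4:-→d5:-→d6:-→d7:-→d8:H2→d9:-→d10:H0 -> H0
  lookup 17.0.0.5: bits 00010001 walk d0:H1→d1:-→d2:-→d3:-→d4:-→d5:-→d6:-→d7:-→d8:H2 -> H2
  lookup 247.255.44.234: bits 111101111111111100101100111 walk d0:H1→d1:-→d2:-→d3:-→d4:-→d5:-→d6:-→d7:-→d8:H2→d9:-→d10:H0→d11:-→d12:-→d13:-→d14:-→d15:-→d16:-→d17:-→d18:-→d19:-→d20:-→d21:-→d22:-→d23:-→d24:-→d25:-→d26:-→d27:H0 -> H0
  + 201.96.0.0/12 (H1) depth=12
  - 17.0.0.0/8 clear@8
  + 68.159.147.87/32 (H1) depth=32
  + 68.159.147.80/29 (H0) depth=29

== LOOKUPS ==
["H0","H2","H0","H2","H0"]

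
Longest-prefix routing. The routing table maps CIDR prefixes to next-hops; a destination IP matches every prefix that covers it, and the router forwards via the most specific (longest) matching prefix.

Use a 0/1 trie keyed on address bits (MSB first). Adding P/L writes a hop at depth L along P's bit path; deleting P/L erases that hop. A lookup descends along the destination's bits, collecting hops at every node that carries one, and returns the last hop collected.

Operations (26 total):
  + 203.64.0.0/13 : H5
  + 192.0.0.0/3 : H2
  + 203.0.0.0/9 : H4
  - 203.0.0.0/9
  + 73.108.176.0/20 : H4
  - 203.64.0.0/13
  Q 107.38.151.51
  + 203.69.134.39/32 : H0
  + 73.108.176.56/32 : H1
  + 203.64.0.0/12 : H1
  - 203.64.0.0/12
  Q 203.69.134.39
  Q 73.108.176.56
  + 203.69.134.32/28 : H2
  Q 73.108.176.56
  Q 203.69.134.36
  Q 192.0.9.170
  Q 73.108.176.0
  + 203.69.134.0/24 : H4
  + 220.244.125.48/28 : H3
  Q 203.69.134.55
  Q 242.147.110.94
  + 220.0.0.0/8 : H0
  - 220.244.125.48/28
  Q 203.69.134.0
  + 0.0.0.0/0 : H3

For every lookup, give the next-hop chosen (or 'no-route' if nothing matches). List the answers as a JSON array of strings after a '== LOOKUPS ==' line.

Apply in order:
  add 203.64.0.0/13 -> H5 at depth 13
  add 192.0.0.0/3 -> H2 at depth 3
  add 203.0.0.0/9 -> H4 at depth 9
  del 203.0.0.0/9 (clear depth 9)
  add 73.108.176.0/20 -> H4 at depth 20
  del 203.64.0.0/13 (clear depth 13)
  Q 107.38.151.51: descend 01 ; hops seen [∅] ; pick no-route
  add 203.69.134.39/32 -> H0 at depth 32
  add 73.108.176.56/32 -> H1 at depth 32
  add 203.64.0.0/12 -> H1 at depth 12
  del 203.64.0.0/12 (clear depth 12)
  Q 203.69.134.39: descend 11001011010001011000011000100111 ; hops seen [H2,H0] ; pick H0
  Q 73.108.176.56: descend 01001001011011001011000000111000 ; hops seen [H4,H1] ; pick H1
  add 203.69.134.32/28 -> H2 at depth 28
  Q 73.108.176.56: descend 01001001011011001011000000111000 ; hops seen [H4,H1] ; pick H1
  Q 203.69.134.36: descend 110010110100010110000110001001 ; hops seen [H2,H2] ; pick H2
  Q 192.0.9.170: descend 1100 ; hops seen [H2] ; pick H2
  Q 73.108.176.0: descend 01001001011011001011000000 ; hops seen [H4] ; pick H4
  add 203.69.134.0/24 -> H4 at depth 24
  add 220.244.125.48/28 -> H3 at depth 28
  Q 203.69.134.55: descend 110010110100010110000110001 ; hops seen [H2,H4] ; pick H4
  Q 242.147.110.94: descend 11 ; hops seen [∅] ; pick no-route
  add 220.0.0.0/8 -> H0 at depth 8
  del 220.244.125.48/28 (clear depth 28)
  Q 203.69.134.0: descend 11001011010001011000011000 ; hops seen [H2,H4] ; pick H4
  add 0.0.0.0/0 -> H3 at depth 0

== LOOKUPS ==
["no-route","H0","H1","H1","H2","H2","H4","H4","no-route","H4"]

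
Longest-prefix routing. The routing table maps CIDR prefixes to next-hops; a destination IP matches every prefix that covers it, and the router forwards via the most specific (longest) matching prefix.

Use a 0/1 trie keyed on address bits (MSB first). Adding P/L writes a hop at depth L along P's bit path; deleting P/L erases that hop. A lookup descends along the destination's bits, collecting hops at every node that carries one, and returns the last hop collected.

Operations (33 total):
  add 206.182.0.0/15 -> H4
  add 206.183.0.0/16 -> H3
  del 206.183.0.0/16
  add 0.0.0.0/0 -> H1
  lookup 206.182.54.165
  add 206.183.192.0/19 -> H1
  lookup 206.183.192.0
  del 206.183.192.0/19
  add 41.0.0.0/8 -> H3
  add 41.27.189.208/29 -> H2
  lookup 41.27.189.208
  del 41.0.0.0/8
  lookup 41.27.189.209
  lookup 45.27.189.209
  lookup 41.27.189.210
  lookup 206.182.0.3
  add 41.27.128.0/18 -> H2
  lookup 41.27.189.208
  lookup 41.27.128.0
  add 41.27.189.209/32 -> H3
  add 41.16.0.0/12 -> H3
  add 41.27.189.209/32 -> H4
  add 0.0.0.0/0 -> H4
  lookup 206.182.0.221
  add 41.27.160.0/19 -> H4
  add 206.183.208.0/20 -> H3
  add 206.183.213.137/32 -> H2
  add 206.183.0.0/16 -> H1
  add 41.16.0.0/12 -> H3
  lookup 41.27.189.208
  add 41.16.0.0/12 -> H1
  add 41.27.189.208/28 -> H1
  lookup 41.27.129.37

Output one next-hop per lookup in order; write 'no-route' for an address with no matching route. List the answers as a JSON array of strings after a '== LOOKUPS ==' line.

Process each operation:
  add 206.182.0.0/15 -> H4 at depth 15
  add 206.183.0.0/16 -> H3 at depth 16
  del 206.183.0.0/16 (clear depth 16)
  add 0.0.0.0/0 -> H1 at depth 0
  Q 206.182.54.165: descend 110011101011011 ; hops seen [H1,H4] ; pick H4
  add 206.183.192.0/19 -> H1 at depth 19
  Q 206.183.192.0: descend 1100111010110111110 ; hops seen [H1,H4,H1] ; pick H1
  del 206.183.192.0/19 (clear depth 19)
  add 41.0.0.0/8 -> H3 at depth 8
  add 41.27.189.208/29 -> H2 at depth 29
  Q 41.27.189.208: descend 00101001000110111011110111010 ; hops seen [H1,H3,H2] ; pick H2
  del 41.0.0.0/8 (clear depth 8)
  Q 41.27.189.209: descend 00101001000110111011110111010 ; hops seen [H1,H2] ; pick H2
  Q 45.27.189.209: descend 00101 ; hops seen [H1] ; pick H1
  Q 41.27.189.210: descend 00101001000110111011110111010 ; hops seen [H1,H2] ; pick H2
  Q 206.182.0.3: descend 110011101011011 ; hops seen [H1,H4] ; pick H4
  add 41.27.128.0/18 -> H2 at depth 18
  Q 41.27.189.208: descend 00101001000110111011110111010 ; hops seen [H1,H2,H2] ; pick H2
  Q 41.27.128.0: descend 001010010001101110 ; hops seen [H1,H2] ; pick H2
  add 41.27.189.209/32 -> H3 at depth 32
  add 41.16.0.0/12 -> H3 at depth 12
  add 41.27.189.209/32 -> H4 at depth 32
  add 0.0.0.0/0 -> H4 at depth 0
  Q 206.182.0.221: descend 110011101011011 ; hops seen [H4,H4] ; pick H4
  add 41.27.160.0/19 -> H4 at depth 19
  add 206.183.208.0/20 -> H3 at depth 20
  add 206.183.213.137/32 -> H2 at depth 32
  add 206.183.0.0/16 -> H1 at depth 16
  add 41.16.0.0/12 -> H3 at depth 12
  Q 41.27.189.208: descend 0010100100011011101111011101000 ; hops seen [H4,H3,H2,H4,H2] ; pick H2
  add 41.16.0.0/12 -> H1 at depth 12
  add 41.27.189.208/28 -> H1 at depth 28
  Q 41.27.129.37: descend 001010010001101110 ; hops seen [H4,H1,H2] ; pick H2

== LOOKUPS ==
["H4","H1","H2","H2","H1","H2","H4","H2","H2","H4","H2","H2"]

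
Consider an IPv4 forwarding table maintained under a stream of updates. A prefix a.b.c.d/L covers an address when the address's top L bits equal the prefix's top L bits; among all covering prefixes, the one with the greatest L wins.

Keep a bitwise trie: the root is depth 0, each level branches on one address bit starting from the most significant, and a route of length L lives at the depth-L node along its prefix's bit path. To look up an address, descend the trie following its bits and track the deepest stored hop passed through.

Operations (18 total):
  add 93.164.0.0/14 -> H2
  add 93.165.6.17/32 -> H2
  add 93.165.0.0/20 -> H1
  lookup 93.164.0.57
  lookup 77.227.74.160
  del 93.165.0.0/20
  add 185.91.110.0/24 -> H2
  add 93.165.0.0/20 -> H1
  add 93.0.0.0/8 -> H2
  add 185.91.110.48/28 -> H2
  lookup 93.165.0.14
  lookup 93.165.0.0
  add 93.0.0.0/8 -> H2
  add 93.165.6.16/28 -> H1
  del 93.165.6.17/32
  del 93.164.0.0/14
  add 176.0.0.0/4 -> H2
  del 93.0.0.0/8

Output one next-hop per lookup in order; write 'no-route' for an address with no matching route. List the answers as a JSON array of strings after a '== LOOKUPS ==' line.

Process each operation:
  add 93.164.0.0/14 -> H2 at depth 14
  add 93.165.6.17/32 -> H2 at depth 32
  add 93.165.0.0/20 -> H1 at depth 20
  Q 93.164.0.57: descend 010111011010010 ; hops seen [H2] ; pick H2
  Q 77.227.74.160: descend 010 ; hops seen [∅] ; pick no-route
  del 93.165.0.0/20 (clear depth 20)
  add 185.91.110.0/24 -> H2 at depth 24
  add 93.165.0.0/20 -> H1 at depth 20
  add 93.0.0.0/8 -> H2 at depth 8
  add 185.91.110.48/28 -> H2 at depth 28
  Q 93.165.0.14: descend 010111011010010100000 ; hops seen [H2,H2,H1] ; pick H1
  Q 93.165.0.0: descend 010111011010010100000 ; hops seen [H2,H2,H1] ; pick H1
  add 93.0.0.0/8 -> H2 at depth 8
  add 93.165.6.16/28 -> H1 at depth 28
  del 93.165.6.17/32 (clear depth 32)
  del 93.164.0.0/14 (clear depth 14)
  add 176.0.0.0/4 -> H2 at depth 4
  del 93.0.0.0/8 (clear depth 8)

== LOOKUPS ==
["H2","no-route","H1","H1"]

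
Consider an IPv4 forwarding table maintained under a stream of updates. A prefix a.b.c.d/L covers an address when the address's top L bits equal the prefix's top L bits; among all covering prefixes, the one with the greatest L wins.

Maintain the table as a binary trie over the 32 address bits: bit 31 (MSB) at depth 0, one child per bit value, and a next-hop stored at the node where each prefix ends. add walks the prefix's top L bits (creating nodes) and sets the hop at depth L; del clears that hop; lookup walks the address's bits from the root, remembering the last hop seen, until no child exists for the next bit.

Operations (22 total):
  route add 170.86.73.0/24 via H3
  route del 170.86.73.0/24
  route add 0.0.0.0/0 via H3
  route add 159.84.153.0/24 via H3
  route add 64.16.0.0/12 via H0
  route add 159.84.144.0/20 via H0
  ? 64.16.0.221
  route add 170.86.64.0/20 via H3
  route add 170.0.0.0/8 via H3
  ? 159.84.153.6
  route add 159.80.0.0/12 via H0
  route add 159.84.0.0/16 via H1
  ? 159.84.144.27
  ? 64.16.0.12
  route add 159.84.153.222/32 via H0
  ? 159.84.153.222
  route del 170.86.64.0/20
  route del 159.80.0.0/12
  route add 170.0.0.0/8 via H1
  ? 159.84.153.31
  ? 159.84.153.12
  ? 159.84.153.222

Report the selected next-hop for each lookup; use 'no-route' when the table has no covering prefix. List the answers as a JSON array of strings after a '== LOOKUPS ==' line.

Trace:
  + 170.86.73.0/24 (H3) depth=24
  del 170.86.73.0/24 (clear depth 24)
  + 0.0.0.0/0 (H3) depth=0
  + 159.84.153.0/24 (H3) depth=24
  + 64.16.0.0/12 (H0) depth=12
  + 159.84.144.0/20 (H0) depth=20
  lookup 64.16.0.221: bits 010000000001 walk d0:H3→d1:-→d2:-→d3:-→d4:-→d5:-→d6:-→d7:-→d8:-→d9:-→d10:-→d11:-→d12:H0 -> H0
  + 170.86.64.0/20 (H3) depth=20
  + 170.0.0.0/8 (H3) depth=8
  lookup 159.84.153.6: bits 100111110101010010011001 walk d0:H3→d1:-→d2:-→d3:-→d4:-→d5:-→d6:-→d7:-→d8:-→d9:-→d10:-→d11:-→d12:-→d13:-→d14:-→d15:-→d16:-→d17:-→d18:-→d19:-→d20:H0→d21:-→d22:-→d23:-→d24:H3 -> H3
  + 159.80.0.0/12 (H0) depth=12
  + 159.84.0.0/16 (H1) depth=16
  lookup 159.84.144.27: bits 10011111010101001001 walk d0:H3→d1:-→d2:-→d3:-→d4:-→d5:-→d6:-→d7:-→d8:-→d9:-→d10:-→d11:-→d12:H0→d13:-→d14:-→d15:-→d16:H1→d17:-→d18:-→d19:-→d20:H0 -> H0
  lookup 64.16.0.12: bits 010000000001 walk d0:H3→d1:-→d2:-→d3:-→d4:-→d5:-→d6:-→d7:-→d8:-→d9:-→d10:-→d11:-→d12:H0 -> H0
  + 159.84.153.222/32 (H0) depth=32
  lookup 159.84.153.222: bits 10011111010101001001100111011110 walk d0:H3→d1:-→d2:-→d3:-→d4:-→d5:-→d6:-→d7:-→d8:-→d9:-→d10:-→d11:-→d12:H0→d13:-→d14:-→d15:-→d16:H1→d17:-→d18:-→d19:-→d20:H0→d21:-→d22:-→d23:-→d24:H3→d25:-→d26:-→d27:-→d28:-→d29:-→d30:-→d31:-→d32:H0 -> H0
  del 170.86.64.0/20 (clear depth 20)
  del 159.80.0.0/12 (clear depth 12)
  + 170.0.0.0/8 (H1) depth=8
  lookup 159.84.153.31: bits 100111110101010010011001 walk d0:H3→d1:-→d2:-→d3:-→d4:-→d5:-→d6:-→d7:-→d8:-→d9:-→d10:-→d11:-→d12:-→d13:-→d14:-→d15:-→d16:H1→d17:-→d18:-→d19:-→d20:H0→d21:-→d22:-→d23:-→d24:H3 -> H3
  lookup 159.84.153.12: bits 100111110101010010011001 walk d0:H3→d1:-→d2:-→d3:-→d4:-→d5:-→d6:-→d7:-→d8:-→d9:-→d10:-→d11:-→d12:-→d13:-→d14:-→d15:-→d16:H1→d17:-→d18:-→d19:-→d20:H0→d21:-→d22:-→d23:-→d24:H3 -> H3
  lookup 159.84.153.222: bits 10011111010101001001100111011110 walk d0:H3→d1:-→d2:-→d3:-→d4:-→d5:-→d6:-→d7:-→d8:-→d9:-→d10:-→d11:-→d12:-→d13:-→d14:-→d15:-→d16:H1→d17:-→d18:-→d19:-→d20:H0→d21:-→d22:-→d23:-→d24:H3→d25:-→d26:-→d27:-→d28:-→d29:-→d30:-→d31:-→d32:H0 -> H0

== LOOKUPS ==
["H0","H3","H0","H0","H0","H3","H3","H0"]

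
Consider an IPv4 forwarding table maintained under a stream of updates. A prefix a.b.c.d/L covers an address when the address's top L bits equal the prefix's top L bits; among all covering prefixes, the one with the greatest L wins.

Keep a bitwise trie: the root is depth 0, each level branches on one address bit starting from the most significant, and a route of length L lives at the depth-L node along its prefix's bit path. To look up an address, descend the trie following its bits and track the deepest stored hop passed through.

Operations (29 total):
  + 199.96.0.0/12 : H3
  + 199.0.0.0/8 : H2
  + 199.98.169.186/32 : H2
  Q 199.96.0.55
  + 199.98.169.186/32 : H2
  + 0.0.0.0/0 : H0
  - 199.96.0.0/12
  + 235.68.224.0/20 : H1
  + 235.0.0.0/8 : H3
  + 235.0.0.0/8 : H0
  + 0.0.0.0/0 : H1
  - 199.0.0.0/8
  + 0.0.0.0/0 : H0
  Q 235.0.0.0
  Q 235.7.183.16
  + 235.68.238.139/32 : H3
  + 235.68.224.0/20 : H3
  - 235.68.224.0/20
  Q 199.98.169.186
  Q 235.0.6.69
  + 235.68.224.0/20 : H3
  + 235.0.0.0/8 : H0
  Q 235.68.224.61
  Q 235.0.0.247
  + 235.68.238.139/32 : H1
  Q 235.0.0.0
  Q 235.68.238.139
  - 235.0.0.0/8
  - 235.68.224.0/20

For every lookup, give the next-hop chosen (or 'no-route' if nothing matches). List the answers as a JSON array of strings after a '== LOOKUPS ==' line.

Process each operation:
  + 199.96.0.0/12 (H3) depth=12
  + 199.0.0.0/8 (H2) depth=8
  + 199.98.169.186/32 (H2) depth=32
  ? 199.96.0.55  path d0:-→d1:-→d2:-→d3:-→d4:-→d5:-→d6:-→d7:-→d8:H2→d9:-→d10:-→d11:-→d12:H3→d13:-→d14:-  best=H3
  + 199.98.169.186/32 (H2) depth=32
  + 0.0.0.0/0 (H0) depth=0
  del 199.96.0.0/12 (clear depth 12)
  + 235.68.224.0/20 (H1) depth=20
  + 235.0.0.0/8 (H3) depth=8
  + 235.0.0.0/8 (H0) depth=8
  + 0.0.0.0/0 (H1) depth=0
  del 199.0.0.0/8 (clear depth 8)
  + 0.0.0.0/0 (H0) depth=0
  ? 235.0.0.0  path d0:H0→d1:-→d2:-→d3:-→d4:-→d5:-→d6:-→d7:-→d8:H0→d9:-  best=H0
  ? 235.7.183.16  path d0:H0→d1:-→d2:-→d3:-→d4:-→d5:-→d6:-→d7:-→d8:H0→d9:-  best=H0
  + 235.68.238.139/32 (H3) depth=32
  + 235.68.224.0/20 (H3) depth=20
  del 235.68.224.0/20 (clear depth 20)
  ? 199.98.169.186  path d0:H0→d1:-→d2:-→d3:-→d4:-→d5:-→d6:-→d7:-→d8:-→d9:-→d10:-→d11:-→d12:-→d13:-→d14:-→d15:-→d16:-→d17:-→d18:-→d19:-→d20:-→d21:-→d22:-→d23:-→d24:-→d25:-→d26:-→d27:-→d28:-→d29:-→d30:-→d31:-→d32:H2  best=H2
  ? 235.0.6.69  path d0:H0→d1:-→d2:-→d3:-→d4:-→d5:-→d6:-→d7:-→d8:H0→d9:-  best=H0
  + 235.68.224.0/20 (H3) depth=20
  + 235.0.0.0/8 (H0) depth=8
  ? 235.68.224.61  path d0:H0→d1:-→d2:-→d3:-→d4:-→d5:-→d6:-→d7:-→d8:H0→d9:-→d10:-→d11:-→d12:-→d13:-→d14:-→d15:-→d16:-→d17:-→d18:-→d19:-→d20:H3  best=H3
  ? 235.0.0.247  path d0:H0→d1:-→d2:-→d3:-→d4:-→d5:-→d6:-→d7:-→d8:H0→d9:-  best=H0
  + 235.68.238.139/32 (H1) depth=32
  ? 235.0.0.0  path d0:H0→d1:-→d2:-→d3:-→d4:-→d5:-→d6:-→d7:-→d8:H0→d9:-  best=H0
  ? 235.68.238.139  path d0:H0→d1:-→d2:-→d3:-→d4:-→d5:-→d6:-→d7:-→d8:H0→d9:-→d10:-→d11:-→d12:-→d13:-→d14:-→d15:-→d16:-→d17:-→d18:-→d19:-→d20:H3→d21:-→d22:-→d23:-→d24:-→d25:-→d26:-→d27:-→d28:-→d29:-→d30:-→d31:-→d32:H1  best=H1
  del 235.0.0.0/8 (clear depth 8)
  del 235.68.224.0/20 (clear depth 20)

== LOOKUPS ==
["H3","H0","H0","H2","H0","H3","H0","H0","H1"]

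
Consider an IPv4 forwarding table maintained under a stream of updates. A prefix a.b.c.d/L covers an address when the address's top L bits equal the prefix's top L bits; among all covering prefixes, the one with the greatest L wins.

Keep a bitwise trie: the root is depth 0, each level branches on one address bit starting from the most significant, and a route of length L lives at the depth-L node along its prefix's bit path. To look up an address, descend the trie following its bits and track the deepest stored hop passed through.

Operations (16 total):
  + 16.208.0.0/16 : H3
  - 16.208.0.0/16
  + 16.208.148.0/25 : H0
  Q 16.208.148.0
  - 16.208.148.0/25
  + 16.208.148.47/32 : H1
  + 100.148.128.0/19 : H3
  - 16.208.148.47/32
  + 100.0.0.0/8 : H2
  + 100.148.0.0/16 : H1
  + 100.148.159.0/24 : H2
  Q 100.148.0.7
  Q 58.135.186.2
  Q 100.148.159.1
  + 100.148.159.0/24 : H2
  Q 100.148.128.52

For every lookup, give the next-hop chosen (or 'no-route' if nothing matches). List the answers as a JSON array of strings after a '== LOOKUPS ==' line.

Process each operation:
  add 16.208.0.0/16 -> H3 at depth 16
  del 16.208.0.0/16 (clear depth 16)
  add 16.208.148.0/25 -> H0 at depth 25
  Q 16.208.148.0: descend 0001000011010000100101000 ; hops seen [H0] ; pick H0
  del 16.208.148.0/25 (clear depth 25)
  add 16.208.148.47/32 -> H1 at depth 32
  add 100.148.128.0/19 -> H3 at depth 19
  del 16.208.148.47/32 (clear depth 32)
  add 100.0.0.0/8 -> H2 at depth 8
  add 100.148.0.0/16 -> H1 at depth 16
  add 100.148.159.0/24 -> H2 at depth 24
  Q 100.148.0.7: descend 0110010010010100 ; hops seen [H2,H1] ; pick H1
  Q 58.135.186.2: descend 00 ; hops seen [∅] ; pick no-route
  Q 100.148.159.1: descend 011001001001010010011111 ; hops seen [H2,H1,H3,H2] ; pick H2
  add 100.148.159.0/24 -> H2 at depth 24
  Q 100.148.128.52: descend 0110010010010100100 ; hops seen [H2,H1,H3] ; pick H3

== LOOKUPS ==
["H0","H1","no-route","H2","H3"]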